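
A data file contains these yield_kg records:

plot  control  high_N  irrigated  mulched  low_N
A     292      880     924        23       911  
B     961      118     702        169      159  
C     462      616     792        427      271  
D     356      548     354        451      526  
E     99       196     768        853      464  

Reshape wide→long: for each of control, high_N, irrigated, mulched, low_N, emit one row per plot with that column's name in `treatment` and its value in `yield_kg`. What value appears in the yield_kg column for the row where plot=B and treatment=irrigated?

Unpivoting turns each (plot, wide-column) pair into one long row.
The wide cell at row B, column irrigated holds 702, so the long row (B, irrigated) has yield_kg=702.

702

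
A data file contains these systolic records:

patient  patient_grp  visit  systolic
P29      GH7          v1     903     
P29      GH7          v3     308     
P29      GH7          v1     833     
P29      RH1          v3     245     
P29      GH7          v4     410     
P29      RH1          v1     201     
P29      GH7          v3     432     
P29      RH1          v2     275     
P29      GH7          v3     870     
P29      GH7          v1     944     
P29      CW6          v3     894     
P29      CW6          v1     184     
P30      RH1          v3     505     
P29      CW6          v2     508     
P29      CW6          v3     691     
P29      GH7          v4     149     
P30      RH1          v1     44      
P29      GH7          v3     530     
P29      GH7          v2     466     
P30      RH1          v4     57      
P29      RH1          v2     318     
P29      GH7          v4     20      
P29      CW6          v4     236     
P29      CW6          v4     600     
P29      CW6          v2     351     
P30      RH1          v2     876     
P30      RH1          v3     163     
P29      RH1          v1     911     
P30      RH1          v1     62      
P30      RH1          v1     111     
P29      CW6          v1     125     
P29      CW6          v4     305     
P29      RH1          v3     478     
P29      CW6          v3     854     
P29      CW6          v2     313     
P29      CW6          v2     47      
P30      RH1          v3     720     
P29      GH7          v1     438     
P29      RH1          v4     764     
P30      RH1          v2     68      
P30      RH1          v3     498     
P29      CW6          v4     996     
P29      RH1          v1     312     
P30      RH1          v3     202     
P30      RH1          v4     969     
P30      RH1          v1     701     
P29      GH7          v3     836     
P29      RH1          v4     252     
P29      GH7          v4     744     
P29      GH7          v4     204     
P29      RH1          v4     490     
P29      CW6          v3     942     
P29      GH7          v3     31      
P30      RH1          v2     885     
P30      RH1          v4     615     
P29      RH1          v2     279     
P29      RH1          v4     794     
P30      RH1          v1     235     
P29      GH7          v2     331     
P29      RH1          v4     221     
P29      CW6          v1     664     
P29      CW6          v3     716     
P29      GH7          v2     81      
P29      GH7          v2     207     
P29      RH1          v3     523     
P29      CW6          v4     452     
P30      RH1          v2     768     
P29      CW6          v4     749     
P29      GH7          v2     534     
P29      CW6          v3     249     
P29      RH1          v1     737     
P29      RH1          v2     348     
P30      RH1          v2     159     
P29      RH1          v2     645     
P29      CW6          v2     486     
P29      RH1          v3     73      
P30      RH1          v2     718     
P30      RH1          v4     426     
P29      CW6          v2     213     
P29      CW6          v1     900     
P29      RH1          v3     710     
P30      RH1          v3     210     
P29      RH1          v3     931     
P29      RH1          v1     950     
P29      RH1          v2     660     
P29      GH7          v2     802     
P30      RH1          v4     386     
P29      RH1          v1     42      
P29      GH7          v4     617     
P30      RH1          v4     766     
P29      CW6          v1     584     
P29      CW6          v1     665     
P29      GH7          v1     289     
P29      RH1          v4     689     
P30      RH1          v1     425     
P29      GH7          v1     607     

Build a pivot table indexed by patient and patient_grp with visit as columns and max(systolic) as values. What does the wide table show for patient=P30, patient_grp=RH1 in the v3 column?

Rows with patient=P30, patient_grp=RH1 and visit=v3: systolic values are 505, 163, 720, 498, 202, 210.
max(505, 163, 720, 498, 202, 210) = 720.

720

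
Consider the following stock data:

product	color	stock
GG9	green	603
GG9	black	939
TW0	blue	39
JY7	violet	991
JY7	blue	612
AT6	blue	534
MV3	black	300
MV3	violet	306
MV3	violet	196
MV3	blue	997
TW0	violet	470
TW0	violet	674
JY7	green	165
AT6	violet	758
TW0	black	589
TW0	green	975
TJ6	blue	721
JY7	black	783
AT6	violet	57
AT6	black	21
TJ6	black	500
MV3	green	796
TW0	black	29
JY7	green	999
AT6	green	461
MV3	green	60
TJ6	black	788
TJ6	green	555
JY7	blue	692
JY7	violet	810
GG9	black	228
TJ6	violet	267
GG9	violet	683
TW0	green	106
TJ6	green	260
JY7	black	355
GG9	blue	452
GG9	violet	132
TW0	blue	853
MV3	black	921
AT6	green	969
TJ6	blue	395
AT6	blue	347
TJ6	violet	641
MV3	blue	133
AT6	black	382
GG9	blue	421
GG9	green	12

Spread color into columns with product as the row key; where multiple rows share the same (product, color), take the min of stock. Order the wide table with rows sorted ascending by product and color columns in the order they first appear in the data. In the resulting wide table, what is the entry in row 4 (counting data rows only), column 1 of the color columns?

With rows sorted ascending by product, row 4 is product=MV3. color columns in first-appearance order: green, black, blue, violet; column 1 is green.
Long rows with product=MV3, color=green: min(796, 60) = 60.

60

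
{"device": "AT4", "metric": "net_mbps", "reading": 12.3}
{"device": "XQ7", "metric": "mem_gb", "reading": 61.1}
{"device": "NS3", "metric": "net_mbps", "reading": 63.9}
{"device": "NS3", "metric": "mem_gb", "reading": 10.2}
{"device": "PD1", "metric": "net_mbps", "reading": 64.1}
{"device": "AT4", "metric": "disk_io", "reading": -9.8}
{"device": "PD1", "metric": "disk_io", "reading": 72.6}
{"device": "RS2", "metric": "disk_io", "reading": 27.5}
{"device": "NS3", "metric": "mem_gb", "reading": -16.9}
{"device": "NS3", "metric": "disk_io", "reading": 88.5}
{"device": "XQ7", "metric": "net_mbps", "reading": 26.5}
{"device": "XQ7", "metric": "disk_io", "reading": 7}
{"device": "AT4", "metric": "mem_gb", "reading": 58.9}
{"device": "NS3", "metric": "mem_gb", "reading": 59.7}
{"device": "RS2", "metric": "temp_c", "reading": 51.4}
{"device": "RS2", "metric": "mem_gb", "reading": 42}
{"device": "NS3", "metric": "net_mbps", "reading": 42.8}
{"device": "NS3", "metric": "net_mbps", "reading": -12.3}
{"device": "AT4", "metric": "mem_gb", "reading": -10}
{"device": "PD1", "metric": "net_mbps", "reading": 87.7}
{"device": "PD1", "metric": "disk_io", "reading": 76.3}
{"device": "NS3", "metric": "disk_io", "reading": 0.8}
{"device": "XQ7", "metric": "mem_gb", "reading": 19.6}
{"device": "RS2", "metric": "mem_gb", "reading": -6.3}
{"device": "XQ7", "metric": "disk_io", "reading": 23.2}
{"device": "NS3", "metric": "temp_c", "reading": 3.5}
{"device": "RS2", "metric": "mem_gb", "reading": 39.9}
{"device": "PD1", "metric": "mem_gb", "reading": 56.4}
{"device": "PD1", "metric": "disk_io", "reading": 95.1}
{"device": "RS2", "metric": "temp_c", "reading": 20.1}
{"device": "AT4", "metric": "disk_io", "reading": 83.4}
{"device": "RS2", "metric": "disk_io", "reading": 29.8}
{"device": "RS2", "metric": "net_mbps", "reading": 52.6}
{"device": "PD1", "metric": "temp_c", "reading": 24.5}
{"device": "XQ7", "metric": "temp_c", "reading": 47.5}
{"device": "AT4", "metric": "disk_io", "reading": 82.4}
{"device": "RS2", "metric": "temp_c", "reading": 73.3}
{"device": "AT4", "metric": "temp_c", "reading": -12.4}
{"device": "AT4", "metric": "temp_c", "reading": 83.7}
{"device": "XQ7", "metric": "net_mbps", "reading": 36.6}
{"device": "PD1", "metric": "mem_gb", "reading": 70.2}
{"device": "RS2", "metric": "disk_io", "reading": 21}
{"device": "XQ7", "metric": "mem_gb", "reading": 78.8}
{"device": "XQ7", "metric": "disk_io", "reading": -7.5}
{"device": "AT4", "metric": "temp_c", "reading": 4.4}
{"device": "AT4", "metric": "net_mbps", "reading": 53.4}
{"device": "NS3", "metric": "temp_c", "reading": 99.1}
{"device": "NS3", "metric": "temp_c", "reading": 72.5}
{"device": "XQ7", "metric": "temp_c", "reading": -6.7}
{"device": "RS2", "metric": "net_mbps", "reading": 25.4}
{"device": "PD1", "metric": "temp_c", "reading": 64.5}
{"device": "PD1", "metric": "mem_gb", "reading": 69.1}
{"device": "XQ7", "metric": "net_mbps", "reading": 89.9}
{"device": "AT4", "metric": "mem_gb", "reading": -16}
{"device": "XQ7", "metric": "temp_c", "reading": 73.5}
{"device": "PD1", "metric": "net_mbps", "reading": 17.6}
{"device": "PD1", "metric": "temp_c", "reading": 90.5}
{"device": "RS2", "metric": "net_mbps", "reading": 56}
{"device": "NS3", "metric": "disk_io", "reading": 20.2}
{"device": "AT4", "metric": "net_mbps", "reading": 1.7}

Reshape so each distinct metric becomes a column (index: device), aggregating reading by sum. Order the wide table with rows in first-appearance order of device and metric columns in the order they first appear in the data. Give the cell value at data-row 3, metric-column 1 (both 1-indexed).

With rows in first-appearance order of device, row 3 is device=NS3. metric columns in first-appearance order: net_mbps, mem_gb, disk_io, temp_c; column 1 is net_mbps.
Long rows with device=NS3, metric=net_mbps: 63.9 + 42.8 + -12.3 = 94.4.

94.4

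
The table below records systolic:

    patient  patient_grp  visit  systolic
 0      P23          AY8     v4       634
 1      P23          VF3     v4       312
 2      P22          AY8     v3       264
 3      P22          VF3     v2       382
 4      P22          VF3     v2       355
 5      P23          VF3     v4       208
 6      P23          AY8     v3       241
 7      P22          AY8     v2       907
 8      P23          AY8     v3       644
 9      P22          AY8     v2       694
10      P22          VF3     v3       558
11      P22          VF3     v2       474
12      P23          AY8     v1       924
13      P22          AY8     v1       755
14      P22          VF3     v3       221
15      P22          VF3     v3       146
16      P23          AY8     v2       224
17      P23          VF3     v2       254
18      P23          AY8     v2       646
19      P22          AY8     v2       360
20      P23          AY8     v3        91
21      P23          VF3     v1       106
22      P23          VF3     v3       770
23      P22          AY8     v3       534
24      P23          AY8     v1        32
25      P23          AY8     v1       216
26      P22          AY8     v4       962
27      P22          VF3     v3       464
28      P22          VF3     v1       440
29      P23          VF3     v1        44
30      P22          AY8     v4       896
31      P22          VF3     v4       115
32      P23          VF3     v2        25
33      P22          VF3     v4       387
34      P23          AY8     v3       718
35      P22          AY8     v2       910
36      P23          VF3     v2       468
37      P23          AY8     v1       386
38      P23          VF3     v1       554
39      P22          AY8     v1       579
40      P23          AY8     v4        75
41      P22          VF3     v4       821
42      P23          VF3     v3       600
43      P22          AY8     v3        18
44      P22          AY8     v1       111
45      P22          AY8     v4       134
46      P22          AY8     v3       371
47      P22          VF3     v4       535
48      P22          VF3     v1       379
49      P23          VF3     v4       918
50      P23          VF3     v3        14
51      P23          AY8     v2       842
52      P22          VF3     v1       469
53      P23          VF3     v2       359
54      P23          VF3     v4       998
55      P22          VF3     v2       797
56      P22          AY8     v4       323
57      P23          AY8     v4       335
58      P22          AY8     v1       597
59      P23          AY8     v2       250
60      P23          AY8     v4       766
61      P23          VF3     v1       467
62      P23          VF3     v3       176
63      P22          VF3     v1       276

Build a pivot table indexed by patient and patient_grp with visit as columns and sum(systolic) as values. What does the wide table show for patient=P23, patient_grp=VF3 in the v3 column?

1560

Rows with patient=P23, patient_grp=VF3 and visit=v3: systolic values are 770, 600, 14, 176.
770 + 600 + 14 + 176 = 1560.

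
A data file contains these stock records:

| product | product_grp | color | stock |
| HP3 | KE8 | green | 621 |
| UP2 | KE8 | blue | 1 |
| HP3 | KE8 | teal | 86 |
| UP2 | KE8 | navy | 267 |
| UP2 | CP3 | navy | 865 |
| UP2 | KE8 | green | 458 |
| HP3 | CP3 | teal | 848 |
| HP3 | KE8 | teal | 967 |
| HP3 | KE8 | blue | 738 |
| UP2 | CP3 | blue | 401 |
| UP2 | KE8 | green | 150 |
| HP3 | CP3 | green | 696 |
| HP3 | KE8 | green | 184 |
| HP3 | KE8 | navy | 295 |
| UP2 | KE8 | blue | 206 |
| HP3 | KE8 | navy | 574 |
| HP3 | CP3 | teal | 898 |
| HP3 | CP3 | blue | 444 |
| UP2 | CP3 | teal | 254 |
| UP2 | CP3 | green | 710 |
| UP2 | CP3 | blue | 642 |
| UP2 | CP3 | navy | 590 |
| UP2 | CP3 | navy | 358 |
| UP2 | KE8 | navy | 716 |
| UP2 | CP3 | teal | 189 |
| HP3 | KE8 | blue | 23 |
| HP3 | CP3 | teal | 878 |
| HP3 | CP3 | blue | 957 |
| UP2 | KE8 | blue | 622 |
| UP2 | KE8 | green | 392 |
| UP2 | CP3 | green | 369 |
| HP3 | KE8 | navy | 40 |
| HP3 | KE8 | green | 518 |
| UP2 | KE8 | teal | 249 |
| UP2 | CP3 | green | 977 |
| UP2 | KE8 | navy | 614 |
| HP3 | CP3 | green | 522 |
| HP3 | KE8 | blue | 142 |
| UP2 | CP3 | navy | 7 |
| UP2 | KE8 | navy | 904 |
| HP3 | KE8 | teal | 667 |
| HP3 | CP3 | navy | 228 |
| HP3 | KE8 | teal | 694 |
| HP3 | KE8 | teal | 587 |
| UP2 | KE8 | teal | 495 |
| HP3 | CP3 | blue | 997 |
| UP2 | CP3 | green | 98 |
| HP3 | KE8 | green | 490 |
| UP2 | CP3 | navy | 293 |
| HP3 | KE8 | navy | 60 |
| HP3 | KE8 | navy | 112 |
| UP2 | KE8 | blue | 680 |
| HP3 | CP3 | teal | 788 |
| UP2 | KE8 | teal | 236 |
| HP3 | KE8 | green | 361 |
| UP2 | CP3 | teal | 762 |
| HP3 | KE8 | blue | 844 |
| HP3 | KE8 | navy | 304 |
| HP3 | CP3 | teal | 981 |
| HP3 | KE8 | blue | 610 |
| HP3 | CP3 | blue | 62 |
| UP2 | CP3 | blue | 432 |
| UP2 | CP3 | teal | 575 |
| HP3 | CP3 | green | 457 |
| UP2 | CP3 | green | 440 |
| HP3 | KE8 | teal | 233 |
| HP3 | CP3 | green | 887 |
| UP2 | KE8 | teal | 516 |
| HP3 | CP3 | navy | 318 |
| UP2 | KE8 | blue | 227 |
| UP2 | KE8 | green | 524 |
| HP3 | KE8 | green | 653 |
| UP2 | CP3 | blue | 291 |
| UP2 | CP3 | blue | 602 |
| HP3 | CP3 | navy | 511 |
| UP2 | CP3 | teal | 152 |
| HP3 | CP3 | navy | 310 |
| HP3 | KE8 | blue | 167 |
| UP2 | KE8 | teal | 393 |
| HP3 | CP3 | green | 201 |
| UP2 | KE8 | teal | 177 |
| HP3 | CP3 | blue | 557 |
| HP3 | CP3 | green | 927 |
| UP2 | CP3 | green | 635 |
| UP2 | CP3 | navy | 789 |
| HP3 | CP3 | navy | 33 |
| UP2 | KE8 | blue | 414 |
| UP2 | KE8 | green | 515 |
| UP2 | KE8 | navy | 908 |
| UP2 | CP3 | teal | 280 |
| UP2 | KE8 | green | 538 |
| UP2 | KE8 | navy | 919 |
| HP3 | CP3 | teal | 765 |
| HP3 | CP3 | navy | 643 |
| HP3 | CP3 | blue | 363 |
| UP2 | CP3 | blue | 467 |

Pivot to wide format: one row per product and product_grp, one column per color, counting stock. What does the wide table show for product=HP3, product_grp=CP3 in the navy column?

Rows with product=HP3, product_grp=CP3 and color=navy: stock values are 228, 318, 511, 310, 33, 643.
6 rows match — count = 6.

6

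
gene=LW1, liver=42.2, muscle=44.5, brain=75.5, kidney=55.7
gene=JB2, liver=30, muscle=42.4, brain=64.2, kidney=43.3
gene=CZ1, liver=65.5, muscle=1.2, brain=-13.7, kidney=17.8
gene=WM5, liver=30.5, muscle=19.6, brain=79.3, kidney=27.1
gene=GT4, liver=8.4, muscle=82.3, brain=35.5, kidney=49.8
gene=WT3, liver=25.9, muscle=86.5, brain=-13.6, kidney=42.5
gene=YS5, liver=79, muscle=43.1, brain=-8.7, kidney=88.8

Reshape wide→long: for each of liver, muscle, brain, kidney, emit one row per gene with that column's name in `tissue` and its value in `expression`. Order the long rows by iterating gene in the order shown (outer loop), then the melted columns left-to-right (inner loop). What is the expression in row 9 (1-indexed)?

65.5

28 rows total (7 × 4). Row 9: index ⌊(9-1)/4⌋ = 2 into gene → CZ1; (9-1) mod 4 = 0 into the melted columns → liver.
So row 9 is (CZ1, liver, 65.5); expression = 65.5.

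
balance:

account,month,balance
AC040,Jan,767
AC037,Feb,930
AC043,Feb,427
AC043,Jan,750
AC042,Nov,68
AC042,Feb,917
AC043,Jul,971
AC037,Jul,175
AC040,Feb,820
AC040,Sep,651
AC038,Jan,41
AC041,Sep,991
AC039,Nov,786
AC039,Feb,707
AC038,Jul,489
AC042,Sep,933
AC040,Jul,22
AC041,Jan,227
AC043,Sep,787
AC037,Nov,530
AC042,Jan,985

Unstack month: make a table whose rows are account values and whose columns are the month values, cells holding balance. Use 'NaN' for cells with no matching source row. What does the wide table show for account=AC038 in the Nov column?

No long-format row has account=AC038 and month=Nov, so the cell is NaN.

NaN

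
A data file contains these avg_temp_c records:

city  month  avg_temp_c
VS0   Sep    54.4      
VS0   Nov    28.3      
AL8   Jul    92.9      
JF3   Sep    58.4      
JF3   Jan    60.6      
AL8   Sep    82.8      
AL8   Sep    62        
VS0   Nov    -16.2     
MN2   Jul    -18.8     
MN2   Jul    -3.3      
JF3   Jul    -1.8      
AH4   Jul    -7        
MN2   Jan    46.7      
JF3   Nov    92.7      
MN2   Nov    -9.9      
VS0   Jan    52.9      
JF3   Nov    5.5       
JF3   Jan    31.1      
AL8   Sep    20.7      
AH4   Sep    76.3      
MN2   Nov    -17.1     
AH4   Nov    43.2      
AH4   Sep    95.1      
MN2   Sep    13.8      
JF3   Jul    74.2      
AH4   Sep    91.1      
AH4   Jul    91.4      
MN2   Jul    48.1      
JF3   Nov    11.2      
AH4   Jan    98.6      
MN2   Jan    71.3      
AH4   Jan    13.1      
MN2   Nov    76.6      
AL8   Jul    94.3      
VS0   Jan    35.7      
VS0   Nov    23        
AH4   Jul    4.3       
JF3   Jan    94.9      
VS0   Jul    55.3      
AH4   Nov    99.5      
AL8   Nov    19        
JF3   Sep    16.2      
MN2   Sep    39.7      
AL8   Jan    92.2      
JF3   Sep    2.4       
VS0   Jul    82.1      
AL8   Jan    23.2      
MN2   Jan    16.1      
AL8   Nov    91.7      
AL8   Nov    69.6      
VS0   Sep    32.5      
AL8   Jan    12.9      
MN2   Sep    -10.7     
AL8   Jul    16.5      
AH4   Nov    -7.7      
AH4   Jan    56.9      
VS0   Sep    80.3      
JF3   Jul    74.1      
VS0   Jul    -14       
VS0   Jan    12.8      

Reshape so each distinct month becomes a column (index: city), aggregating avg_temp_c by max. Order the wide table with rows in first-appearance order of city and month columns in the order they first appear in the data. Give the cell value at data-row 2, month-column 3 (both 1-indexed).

With rows in first-appearance order of city, row 2 is city=AL8. month columns in first-appearance order: Sep, Nov, Jul, Jan; column 3 is Jul.
Long rows with city=AL8, month=Jul: max(92.9, 94.3, 16.5) = 94.3.

94.3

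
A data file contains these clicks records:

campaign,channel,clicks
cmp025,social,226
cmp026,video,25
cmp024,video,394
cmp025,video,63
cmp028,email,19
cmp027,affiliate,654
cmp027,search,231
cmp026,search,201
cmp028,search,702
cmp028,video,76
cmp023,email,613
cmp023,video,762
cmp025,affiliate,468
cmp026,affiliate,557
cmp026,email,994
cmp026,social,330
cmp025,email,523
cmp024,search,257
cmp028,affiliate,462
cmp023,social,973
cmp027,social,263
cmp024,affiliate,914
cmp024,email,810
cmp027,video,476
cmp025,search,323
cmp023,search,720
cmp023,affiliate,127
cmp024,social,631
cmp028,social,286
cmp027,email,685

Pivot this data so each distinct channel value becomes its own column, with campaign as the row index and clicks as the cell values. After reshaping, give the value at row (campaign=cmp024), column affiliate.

914

Wide layout: rows indexed by campaign, columns are the 5 distinct channel values (social, video, email, affiliate, search).
Cell (campaign=cmp024, channel=affiliate) draws from the long row where campaign=cmp024 and channel=affiliate, which has clicks=914.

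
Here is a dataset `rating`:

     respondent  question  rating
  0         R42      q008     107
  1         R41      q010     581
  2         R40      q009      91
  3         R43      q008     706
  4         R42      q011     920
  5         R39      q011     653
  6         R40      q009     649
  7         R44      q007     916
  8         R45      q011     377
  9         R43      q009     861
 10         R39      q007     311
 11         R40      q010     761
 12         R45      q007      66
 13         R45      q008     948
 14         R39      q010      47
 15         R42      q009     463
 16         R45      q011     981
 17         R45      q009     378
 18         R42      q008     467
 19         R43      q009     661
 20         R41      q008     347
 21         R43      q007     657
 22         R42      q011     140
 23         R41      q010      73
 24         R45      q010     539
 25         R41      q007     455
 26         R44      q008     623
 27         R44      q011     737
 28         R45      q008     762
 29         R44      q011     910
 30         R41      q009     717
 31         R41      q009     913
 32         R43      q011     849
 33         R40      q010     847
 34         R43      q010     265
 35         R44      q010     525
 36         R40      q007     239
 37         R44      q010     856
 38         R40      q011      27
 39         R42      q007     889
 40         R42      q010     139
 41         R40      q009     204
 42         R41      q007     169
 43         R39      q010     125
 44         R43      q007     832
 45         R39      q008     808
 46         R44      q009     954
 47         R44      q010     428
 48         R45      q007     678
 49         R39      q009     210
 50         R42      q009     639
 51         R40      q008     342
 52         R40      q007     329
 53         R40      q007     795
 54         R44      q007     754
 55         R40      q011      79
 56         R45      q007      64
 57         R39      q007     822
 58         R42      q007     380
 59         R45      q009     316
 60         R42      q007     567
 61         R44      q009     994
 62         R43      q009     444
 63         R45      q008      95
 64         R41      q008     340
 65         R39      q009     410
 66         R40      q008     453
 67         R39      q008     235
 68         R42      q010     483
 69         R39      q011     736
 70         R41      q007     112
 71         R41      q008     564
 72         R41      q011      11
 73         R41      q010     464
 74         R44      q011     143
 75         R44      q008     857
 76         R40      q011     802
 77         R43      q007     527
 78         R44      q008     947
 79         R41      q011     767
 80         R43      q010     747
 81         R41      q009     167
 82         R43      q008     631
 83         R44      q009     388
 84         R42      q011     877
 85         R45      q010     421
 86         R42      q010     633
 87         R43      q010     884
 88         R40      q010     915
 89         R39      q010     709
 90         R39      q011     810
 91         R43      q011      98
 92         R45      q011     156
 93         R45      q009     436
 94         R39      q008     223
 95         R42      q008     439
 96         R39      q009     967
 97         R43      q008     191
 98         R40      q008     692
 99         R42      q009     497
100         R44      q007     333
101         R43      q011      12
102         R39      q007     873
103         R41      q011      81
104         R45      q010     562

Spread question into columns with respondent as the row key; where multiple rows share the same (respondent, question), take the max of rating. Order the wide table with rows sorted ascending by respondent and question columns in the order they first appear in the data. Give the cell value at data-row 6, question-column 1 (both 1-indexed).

With rows sorted ascending by respondent, row 6 is respondent=R44. question columns in first-appearance order: q008, q010, q009, q011, q007; column 1 is q008.
Long rows with respondent=R44, question=q008: max(623, 857, 947) = 947.

947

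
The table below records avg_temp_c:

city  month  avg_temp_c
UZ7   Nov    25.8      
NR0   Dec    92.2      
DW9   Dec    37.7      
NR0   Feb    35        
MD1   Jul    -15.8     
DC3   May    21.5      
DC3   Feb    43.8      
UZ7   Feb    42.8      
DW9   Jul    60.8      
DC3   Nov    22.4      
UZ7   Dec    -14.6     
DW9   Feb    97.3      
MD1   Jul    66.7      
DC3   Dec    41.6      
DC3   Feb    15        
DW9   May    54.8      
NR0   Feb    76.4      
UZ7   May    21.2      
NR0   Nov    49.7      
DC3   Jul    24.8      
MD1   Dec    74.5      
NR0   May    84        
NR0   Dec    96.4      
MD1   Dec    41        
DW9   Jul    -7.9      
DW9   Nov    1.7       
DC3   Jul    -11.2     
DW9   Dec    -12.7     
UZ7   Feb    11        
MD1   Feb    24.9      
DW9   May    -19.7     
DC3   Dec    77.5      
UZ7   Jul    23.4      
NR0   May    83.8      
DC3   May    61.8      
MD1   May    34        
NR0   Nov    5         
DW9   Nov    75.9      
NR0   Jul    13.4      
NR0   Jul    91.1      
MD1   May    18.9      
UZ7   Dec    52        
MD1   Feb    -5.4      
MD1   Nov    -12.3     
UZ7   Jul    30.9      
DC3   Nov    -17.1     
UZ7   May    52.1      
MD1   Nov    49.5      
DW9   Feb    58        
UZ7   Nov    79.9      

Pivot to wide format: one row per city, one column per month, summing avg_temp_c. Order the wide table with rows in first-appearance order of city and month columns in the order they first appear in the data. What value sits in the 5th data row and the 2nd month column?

With rows in first-appearance order of city, row 5 is city=DC3. month columns in first-appearance order: Nov, Dec, Feb, Jul, May; column 2 is Dec.
Long rows with city=DC3, month=Dec: 41.6 + 77.5 = 119.1.

119.1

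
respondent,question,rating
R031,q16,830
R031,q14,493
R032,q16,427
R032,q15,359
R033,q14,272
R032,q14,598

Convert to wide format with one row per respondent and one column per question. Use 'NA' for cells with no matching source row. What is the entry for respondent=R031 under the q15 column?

No long-format row has respondent=R031 and question=q15, so the cell is NA.

NA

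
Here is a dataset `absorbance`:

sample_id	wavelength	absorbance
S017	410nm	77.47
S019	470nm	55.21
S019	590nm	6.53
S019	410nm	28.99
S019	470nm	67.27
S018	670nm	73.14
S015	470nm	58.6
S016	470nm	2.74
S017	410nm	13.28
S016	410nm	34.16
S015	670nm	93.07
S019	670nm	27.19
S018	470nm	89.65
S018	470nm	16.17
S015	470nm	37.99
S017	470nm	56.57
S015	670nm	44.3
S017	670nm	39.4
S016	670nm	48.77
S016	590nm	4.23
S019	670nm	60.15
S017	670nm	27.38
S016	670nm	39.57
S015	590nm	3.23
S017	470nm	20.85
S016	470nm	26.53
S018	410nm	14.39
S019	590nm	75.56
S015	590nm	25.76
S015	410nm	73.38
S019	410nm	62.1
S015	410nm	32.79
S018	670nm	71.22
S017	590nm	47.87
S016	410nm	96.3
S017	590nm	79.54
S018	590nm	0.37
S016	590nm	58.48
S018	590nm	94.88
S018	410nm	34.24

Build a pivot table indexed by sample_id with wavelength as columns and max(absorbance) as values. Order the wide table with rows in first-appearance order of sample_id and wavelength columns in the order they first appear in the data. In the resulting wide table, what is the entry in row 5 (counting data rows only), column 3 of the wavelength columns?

With rows in first-appearance order of sample_id, row 5 is sample_id=S016. wavelength columns in first-appearance order: 410nm, 470nm, 590nm, 670nm; column 3 is 590nm.
Long rows with sample_id=S016, wavelength=590nm: max(4.23, 58.48) = 58.48.

58.48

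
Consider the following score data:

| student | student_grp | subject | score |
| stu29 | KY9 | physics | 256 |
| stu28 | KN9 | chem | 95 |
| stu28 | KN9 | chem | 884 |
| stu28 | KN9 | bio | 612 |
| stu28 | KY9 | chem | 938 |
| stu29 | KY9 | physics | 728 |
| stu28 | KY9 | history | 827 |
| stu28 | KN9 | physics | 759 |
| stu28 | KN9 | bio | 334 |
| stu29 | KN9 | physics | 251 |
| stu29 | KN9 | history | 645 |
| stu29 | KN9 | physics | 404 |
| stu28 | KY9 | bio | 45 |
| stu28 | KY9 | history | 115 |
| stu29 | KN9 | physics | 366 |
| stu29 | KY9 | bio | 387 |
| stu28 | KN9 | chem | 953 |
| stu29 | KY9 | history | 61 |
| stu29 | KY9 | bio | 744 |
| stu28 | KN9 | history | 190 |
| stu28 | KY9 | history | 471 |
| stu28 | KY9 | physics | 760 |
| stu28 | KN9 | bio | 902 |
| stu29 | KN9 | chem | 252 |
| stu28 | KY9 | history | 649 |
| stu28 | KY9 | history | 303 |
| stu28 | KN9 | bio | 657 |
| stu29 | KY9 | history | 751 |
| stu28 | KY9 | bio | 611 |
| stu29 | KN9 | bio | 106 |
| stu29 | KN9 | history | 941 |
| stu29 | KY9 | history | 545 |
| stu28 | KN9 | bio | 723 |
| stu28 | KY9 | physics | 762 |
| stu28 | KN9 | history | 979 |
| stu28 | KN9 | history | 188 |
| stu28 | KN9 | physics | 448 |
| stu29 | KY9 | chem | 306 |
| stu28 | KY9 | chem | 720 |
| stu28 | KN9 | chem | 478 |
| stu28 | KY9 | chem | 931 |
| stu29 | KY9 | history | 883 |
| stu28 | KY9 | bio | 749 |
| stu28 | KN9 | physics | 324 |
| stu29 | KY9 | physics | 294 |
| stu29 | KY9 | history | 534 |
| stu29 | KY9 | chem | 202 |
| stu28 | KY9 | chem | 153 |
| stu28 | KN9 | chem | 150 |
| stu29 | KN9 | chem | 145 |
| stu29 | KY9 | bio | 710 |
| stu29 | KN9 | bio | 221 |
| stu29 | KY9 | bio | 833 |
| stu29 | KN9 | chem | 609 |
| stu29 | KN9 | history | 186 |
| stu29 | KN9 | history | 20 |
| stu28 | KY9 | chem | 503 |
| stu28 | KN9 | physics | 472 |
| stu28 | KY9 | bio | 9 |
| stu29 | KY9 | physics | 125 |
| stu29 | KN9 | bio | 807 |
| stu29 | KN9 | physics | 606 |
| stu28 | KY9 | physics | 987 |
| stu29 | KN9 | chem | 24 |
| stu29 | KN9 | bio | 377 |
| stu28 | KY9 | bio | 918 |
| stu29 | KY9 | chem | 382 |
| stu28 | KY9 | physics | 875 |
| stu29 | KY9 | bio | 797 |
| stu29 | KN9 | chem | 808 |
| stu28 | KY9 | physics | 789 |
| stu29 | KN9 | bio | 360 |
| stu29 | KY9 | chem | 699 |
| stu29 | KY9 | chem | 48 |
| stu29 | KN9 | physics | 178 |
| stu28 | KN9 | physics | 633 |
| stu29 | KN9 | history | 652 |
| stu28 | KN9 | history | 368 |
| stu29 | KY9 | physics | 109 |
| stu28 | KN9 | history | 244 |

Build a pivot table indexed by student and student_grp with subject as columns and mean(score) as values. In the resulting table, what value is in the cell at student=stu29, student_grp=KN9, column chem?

367.60

Rows with student=stu29, student_grp=KN9 and subject=chem: score values are 252, 145, 609, 24, 808.
(252 + 145 + 609 + 24 + 808) / 5 = 367.60.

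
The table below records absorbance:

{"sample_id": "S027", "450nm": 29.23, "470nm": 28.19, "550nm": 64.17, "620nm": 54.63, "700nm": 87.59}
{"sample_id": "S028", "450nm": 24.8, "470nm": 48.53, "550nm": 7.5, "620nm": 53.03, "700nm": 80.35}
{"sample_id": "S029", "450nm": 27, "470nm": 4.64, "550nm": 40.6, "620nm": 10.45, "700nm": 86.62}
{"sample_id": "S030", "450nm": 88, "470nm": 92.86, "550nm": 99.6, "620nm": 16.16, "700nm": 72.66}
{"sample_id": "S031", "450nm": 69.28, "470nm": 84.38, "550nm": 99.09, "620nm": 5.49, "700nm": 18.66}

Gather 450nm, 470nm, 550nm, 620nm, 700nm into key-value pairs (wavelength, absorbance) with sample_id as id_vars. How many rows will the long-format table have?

25

5 sample_id values × 5 melted columns = 25 rows.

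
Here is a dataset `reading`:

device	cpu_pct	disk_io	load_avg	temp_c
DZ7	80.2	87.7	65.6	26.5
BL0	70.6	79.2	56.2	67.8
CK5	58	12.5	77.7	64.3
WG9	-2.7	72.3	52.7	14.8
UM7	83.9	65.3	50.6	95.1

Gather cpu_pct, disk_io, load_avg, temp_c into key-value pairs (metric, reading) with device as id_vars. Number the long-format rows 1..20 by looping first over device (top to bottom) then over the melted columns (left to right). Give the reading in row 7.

56.2

20 rows total (5 × 4). Row 7: index ⌊(7-1)/4⌋ = 1 into device → BL0; (7-1) mod 4 = 2 into the melted columns → load_avg.
So row 7 is (BL0, load_avg, 56.2); reading = 56.2.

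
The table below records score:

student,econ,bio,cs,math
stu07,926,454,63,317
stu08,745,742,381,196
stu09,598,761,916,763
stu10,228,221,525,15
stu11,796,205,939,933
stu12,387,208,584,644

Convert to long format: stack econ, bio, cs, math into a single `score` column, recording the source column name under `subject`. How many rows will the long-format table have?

6 student values × 4 melted columns = 24 rows.

24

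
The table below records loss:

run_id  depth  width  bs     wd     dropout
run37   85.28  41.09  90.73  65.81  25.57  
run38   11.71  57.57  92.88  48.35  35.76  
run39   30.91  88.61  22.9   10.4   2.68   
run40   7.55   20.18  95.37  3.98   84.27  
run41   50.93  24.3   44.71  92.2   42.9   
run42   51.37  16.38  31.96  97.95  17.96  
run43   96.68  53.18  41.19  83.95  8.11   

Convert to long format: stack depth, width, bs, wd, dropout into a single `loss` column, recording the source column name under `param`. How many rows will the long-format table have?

35

7 run_id values × 5 melted columns = 35 rows.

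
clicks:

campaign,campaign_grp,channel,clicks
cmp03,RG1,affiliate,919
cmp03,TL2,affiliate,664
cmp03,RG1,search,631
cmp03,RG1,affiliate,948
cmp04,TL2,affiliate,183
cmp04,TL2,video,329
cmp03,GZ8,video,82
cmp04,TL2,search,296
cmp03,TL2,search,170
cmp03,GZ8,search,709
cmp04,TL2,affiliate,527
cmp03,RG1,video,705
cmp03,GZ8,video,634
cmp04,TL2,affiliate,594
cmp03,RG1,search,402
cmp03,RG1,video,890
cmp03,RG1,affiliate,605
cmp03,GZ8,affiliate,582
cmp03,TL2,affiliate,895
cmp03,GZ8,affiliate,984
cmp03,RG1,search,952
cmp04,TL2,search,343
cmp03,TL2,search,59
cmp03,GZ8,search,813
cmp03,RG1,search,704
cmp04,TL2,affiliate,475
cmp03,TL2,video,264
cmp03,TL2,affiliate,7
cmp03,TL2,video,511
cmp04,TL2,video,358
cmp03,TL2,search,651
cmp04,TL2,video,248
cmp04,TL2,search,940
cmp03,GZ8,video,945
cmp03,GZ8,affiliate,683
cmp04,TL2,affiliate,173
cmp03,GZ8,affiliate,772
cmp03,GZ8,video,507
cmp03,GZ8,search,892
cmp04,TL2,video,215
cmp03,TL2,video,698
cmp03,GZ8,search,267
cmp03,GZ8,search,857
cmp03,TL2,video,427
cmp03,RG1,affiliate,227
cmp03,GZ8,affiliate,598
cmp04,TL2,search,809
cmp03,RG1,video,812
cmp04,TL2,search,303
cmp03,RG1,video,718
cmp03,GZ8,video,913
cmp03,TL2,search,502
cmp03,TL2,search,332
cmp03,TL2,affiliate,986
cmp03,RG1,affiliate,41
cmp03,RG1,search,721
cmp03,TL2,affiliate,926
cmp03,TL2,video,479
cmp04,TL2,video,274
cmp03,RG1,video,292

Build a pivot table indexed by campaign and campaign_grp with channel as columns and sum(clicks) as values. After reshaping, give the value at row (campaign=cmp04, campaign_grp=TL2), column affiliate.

Rows with campaign=cmp04, campaign_grp=TL2 and channel=affiliate: clicks values are 183, 527, 594, 475, 173.
183 + 527 + 594 + 475 + 173 = 1952.

1952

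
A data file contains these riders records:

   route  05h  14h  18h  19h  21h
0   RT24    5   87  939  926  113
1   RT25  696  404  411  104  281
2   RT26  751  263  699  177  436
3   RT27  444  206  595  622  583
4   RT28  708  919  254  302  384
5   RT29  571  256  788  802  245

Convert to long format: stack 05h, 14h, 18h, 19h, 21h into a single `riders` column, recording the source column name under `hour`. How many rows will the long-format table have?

6 route values × 5 melted columns = 30 rows.

30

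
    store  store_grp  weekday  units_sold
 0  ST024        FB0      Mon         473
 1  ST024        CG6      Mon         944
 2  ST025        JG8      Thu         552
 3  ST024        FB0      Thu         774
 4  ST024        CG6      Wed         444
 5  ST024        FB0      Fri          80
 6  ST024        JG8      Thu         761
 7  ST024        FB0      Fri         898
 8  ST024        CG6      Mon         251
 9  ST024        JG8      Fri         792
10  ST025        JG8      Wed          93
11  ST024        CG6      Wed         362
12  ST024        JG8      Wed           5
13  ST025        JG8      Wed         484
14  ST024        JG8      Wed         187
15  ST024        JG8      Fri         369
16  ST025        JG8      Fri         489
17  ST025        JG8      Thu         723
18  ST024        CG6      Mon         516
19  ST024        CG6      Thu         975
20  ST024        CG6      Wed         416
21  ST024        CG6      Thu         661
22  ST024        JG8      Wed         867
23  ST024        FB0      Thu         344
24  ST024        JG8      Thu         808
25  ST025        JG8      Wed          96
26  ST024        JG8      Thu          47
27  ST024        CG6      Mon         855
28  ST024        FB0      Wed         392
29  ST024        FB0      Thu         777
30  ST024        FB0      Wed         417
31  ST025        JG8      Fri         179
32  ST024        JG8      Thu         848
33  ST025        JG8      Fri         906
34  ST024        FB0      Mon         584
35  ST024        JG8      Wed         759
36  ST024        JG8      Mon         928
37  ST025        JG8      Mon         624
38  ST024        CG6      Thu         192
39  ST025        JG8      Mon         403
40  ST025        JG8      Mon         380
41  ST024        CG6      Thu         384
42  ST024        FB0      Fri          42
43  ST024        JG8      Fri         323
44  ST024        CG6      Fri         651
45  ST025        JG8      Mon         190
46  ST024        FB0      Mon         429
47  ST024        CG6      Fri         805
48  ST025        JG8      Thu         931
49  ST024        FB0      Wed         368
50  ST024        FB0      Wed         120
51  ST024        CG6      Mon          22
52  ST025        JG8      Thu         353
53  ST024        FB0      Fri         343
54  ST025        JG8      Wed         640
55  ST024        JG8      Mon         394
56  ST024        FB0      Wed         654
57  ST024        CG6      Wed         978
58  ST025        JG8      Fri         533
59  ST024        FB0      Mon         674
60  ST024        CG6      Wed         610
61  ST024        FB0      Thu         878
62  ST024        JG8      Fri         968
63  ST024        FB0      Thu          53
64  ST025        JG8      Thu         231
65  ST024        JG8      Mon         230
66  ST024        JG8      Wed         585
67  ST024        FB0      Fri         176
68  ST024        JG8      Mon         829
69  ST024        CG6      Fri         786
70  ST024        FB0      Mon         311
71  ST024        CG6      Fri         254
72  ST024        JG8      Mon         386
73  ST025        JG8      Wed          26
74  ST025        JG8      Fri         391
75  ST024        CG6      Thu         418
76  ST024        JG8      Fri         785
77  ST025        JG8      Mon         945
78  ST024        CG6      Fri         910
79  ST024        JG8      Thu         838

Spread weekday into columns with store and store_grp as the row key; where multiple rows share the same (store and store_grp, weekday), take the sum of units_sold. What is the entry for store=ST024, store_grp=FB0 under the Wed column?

1951

Rows with store=ST024, store_grp=FB0 and weekday=Wed: units_sold values are 392, 417, 368, 120, 654.
392 + 417 + 368 + 120 + 654 = 1951.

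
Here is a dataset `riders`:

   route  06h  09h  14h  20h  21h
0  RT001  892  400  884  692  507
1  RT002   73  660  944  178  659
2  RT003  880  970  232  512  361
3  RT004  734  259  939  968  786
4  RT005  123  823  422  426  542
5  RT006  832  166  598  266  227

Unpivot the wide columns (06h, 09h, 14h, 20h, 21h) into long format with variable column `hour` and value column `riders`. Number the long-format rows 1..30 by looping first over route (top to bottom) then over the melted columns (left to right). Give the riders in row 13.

232

30 rows total (6 × 5). Row 13: index ⌊(13-1)/5⌋ = 2 into route → RT003; (13-1) mod 5 = 2 into the melted columns → 14h.
So row 13 is (RT003, 14h, 232); riders = 232.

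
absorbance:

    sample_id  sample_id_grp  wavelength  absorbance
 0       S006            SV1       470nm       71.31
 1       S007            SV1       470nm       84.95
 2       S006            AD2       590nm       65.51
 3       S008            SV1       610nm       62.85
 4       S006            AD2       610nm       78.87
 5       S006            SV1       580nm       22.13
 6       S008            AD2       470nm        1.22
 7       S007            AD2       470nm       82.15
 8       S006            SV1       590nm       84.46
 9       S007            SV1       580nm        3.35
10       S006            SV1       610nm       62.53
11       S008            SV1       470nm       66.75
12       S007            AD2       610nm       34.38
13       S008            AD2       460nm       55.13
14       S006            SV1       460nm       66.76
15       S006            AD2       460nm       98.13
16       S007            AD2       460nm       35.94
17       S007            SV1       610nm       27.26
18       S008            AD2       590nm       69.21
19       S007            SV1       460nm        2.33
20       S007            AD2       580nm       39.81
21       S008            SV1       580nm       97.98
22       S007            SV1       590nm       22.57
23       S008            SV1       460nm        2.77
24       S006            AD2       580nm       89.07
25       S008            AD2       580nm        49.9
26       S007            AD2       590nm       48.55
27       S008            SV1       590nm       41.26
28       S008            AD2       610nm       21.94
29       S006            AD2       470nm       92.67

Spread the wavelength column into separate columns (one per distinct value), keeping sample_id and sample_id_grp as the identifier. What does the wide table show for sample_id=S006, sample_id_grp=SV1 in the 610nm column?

Wide layout: rows indexed by sample_id and sample_id_grp, columns are the 5 distinct wavelength values (470nm, 590nm, 610nm, 580nm, 460nm).
Cell (sample_id=S006, sample_id_grp=SV1, wavelength=610nm) draws from the long row where sample_id=S006, sample_id_grp=SV1 and wavelength=610nm, which has absorbance=62.53.

62.53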